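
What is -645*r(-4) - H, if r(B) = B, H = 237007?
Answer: -234427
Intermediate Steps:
-645*r(-4) - H = -645*(-4) - 1*237007 = 2580 - 237007 = -234427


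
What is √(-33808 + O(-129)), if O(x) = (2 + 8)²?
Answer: 106*I*√3 ≈ 183.6*I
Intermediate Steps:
O(x) = 100 (O(x) = 10² = 100)
√(-33808 + O(-129)) = √(-33808 + 100) = √(-33708) = 106*I*√3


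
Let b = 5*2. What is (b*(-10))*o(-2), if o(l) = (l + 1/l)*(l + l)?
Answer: -1000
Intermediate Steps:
o(l) = 2*l*(l + 1/l) (o(l) = (l + 1/l)*(2*l) = 2*l*(l + 1/l))
b = 10
(b*(-10))*o(-2) = (10*(-10))*(2 + 2*(-2)**2) = -100*(2 + 2*4) = -100*(2 + 8) = -100*10 = -1000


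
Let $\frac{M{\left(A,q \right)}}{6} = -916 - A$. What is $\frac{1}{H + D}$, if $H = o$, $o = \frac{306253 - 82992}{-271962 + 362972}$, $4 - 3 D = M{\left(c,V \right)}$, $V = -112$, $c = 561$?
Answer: $\frac{273030}{807564443} \approx 0.00033809$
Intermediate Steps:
$M{\left(A,q \right)} = -5496 - 6 A$ ($M{\left(A,q \right)} = 6 \left(-916 - A\right) = -5496 - 6 A$)
$D = \frac{8866}{3}$ ($D = \frac{4}{3} - \frac{-5496 - 3366}{3} = \frac{4}{3} - -2954 = \frac{4}{3} + 2954 = \frac{8866}{3} \approx 2955.3$)
$o = \frac{223261}{91010} \approx 2.4531$
$H = \frac{223261}{91010} \approx 2.4531$
$\frac{1}{H + D} = \frac{1}{\frac{223261}{91010} + \frac{8866}{3}} = \frac{1}{\frac{807564443}{273030}} = \frac{273030}{807564443}$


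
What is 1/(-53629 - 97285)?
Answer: -1/150914 ≈ -6.6263e-6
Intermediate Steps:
1/(-53629 - 97285) = 1/(-150914) = -1/150914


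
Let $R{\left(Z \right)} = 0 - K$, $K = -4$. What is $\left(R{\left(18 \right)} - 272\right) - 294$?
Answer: $-562$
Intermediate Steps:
$R{\left(Z \right)} = 4$ ($R{\left(Z \right)} = 0 - -4 = 0 + 4 = 4$)
$\left(R{\left(18 \right)} - 272\right) - 294 = \left(4 - 272\right) - 294 = -268 - 294 = -562$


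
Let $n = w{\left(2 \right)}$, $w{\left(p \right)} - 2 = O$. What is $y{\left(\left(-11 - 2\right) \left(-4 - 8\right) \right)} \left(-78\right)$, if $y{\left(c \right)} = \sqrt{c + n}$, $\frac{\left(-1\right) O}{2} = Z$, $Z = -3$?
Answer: $- 156 \sqrt{41} \approx -998.89$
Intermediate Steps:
$O = 6$ ($O = \left(-2\right) \left(-3\right) = 6$)
$w{\left(p \right)} = 8$ ($w{\left(p \right)} = 2 + 6 = 8$)
$n = 8$
$y{\left(c \right)} = \sqrt{8 + c}$ ($y{\left(c \right)} = \sqrt{c + 8} = \sqrt{8 + c}$)
$y{\left(\left(-11 - 2\right) \left(-4 - 8\right) \right)} \left(-78\right) = \sqrt{8 + \left(-11 - 2\right) \left(-4 - 8\right)} \left(-78\right) = \sqrt{8 - -156} \left(-78\right) = \sqrt{8 + 156} \left(-78\right) = \sqrt{164} \left(-78\right) = 2 \sqrt{41} \left(-78\right) = - 156 \sqrt{41}$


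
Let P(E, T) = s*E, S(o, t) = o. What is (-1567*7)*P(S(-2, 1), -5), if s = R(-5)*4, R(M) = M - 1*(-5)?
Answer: 0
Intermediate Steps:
R(M) = 5 + M (R(M) = M + 5 = 5 + M)
s = 0 (s = (5 - 5)*4 = 0*4 = 0)
P(E, T) = 0 (P(E, T) = 0*E = 0)
(-1567*7)*P(S(-2, 1), -5) = -1567*7*0 = -10969*0 = 0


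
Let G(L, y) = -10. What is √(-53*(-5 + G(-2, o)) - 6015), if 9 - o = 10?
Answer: 6*I*√145 ≈ 72.25*I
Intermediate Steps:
o = -1 (o = 9 - 1*10 = 9 - 10 = -1)
√(-53*(-5 + G(-2, o)) - 6015) = √(-53*(-5 - 10) - 6015) = √(-53*(-15) - 6015) = √(795 - 6015) = √(-5220) = 6*I*√145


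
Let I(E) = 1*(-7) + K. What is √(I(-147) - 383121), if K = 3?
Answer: 25*I*√613 ≈ 618.97*I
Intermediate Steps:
I(E) = -4 (I(E) = 1*(-7) + 3 = -7 + 3 = -4)
√(I(-147) - 383121) = √(-4 - 383121) = √(-383125) = 25*I*√613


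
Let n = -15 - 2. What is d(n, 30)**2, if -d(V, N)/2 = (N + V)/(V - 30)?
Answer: 676/2209 ≈ 0.30602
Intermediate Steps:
n = -17
d(V, N) = -2*(N + V)/(-30 + V) (d(V, N) = -2*(N + V)/(V - 30) = -2*(N + V)/(-30 + V))
d(n, 30)**2 = (2*(-1*30 - 1*(-17))/(-30 - 17))**2 = (2*(-30 + 17)/(-47))**2 = (2*(-1/47)*(-13))**2 = (26/47)**2 = 676/2209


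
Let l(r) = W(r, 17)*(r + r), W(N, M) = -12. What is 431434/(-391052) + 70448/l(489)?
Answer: -2038258795/286836642 ≈ -7.1060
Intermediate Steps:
l(r) = -24*r (l(r) = -12*(r + r) = -24*r)
431434/(-391052) + 70448/l(489) = 431434/(-391052) + 70448/((-24*489)) = 431434*(-1/391052) + 70448/(-11736) = -215717/195526 + 70448*(-1/11736) = -215717/195526 - 8806/1467 = -2038258795/286836642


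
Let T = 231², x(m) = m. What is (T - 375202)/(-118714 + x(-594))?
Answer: 321841/119308 ≈ 2.6976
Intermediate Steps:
T = 53361
(T - 375202)/(-118714 + x(-594)) = (53361 - 375202)/(-118714 - 594) = -321841/(-119308) = -321841*(-1/119308) = 321841/119308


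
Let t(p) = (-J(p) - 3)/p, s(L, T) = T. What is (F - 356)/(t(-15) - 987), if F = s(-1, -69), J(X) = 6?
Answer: 2125/4932 ≈ 0.43086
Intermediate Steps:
F = -69
t(p) = -9/p (t(p) = (-1*6 - 3)/p = (-6 - 3)/p = -9/p)
(F - 356)/(t(-15) - 987) = (-69 - 356)/(-9/(-15) - 987) = -425/(-9*(-1/15) - 987) = -425/(3/5 - 987) = -425/(-4932/5) = -425*(-5/4932) = 2125/4932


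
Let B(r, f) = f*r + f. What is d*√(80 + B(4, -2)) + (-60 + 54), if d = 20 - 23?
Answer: -6 - 3*√70 ≈ -31.100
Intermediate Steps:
B(r, f) = f + f*r
d = -3
d*√(80 + B(4, -2)) + (-60 + 54) = -3*√(80 - 2*(1 + 4)) + (-60 + 54) = -3*√(80 - 2*5) - 6 = -3*√(80 - 10) - 6 = -3*√70 - 6 = -6 - 3*√70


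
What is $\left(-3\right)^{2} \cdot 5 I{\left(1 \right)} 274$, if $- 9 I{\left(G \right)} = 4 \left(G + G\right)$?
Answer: $-10960$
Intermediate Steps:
$I{\left(G \right)} = - \frac{8 G}{9}$ ($I{\left(G \right)} = - \frac{4 \left(G + G\right)}{9} = - \frac{4 \cdot 2 G}{9} = - \frac{8 G}{9}$)
$\left(-3\right)^{2} \cdot 5 I{\left(1 \right)} 274 = \left(-3\right)^{2} \cdot 5 \left(\left(- \frac{8}{9}\right) 1\right) 274 = 9 \cdot 5 \left(- \frac{8}{9}\right) 274 = 45 \left(- \frac{8}{9}\right) 274 = \left(-40\right) 274 = -10960$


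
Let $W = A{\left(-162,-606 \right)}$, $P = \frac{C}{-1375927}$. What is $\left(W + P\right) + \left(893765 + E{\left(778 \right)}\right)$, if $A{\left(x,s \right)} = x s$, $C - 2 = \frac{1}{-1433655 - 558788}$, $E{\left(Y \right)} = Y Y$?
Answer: $\frac{4378711284897077196}{2741456119661} \approx 1.5972 \cdot 10^{6}$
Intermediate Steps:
$E{\left(Y \right)} = Y^{2}$
$C = \frac{3984885}{1992443}$ ($C = 2 + \frac{1}{-1433655 - 558788} = 2 + \frac{1}{-1992443} = 2 - \frac{1}{1992443} = \frac{3984885}{1992443} \approx 2.0$)
$P = - \frac{3984885}{2741456119661}$ ($P = \frac{3984885}{1992443 \left(-1375927\right)} = \frac{3984885}{1992443} \left(- \frac{1}{1375927}\right) = - \frac{3984885}{2741456119661} \approx -1.4536 \cdot 10^{-6}$)
$A{\left(x,s \right)} = s x$
$W = 98172$ ($W = \left(-606\right) \left(-162\right) = 98172$)
$\left(W + P\right) + \left(893765 + E{\left(778 \right)}\right) = \left(98172 - \frac{3984885}{2741456119661}\right) + \left(893765 + 778^{2}\right) = \frac{269134230175374807}{2741456119661} + \left(893765 + 605284\right) = \frac{269134230175374807}{2741456119661} + 1499049 = \frac{4378711284897077196}{2741456119661}$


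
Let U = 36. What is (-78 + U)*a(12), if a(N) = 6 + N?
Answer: -756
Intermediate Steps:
(-78 + U)*a(12) = (-78 + 36)*(6 + 12) = -42*18 = -756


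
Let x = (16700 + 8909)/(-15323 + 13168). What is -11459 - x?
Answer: -24668536/2155 ≈ -11447.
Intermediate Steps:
x = -25609/2155 (x = 25609/(-2155) = 25609*(-1/2155) = -25609/2155 ≈ -11.884)
-11459 - x = -11459 - 1*(-25609/2155) = -11459 + 25609/2155 = -24668536/2155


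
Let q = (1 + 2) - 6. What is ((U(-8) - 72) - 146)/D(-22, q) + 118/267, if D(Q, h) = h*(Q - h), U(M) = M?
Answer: -17872/5073 ≈ -3.5230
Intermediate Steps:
q = -3 (q = 3 - 6 = -3)
((U(-8) - 72) - 146)/D(-22, q) + 118/267 = ((-8 - 72) - 146)/((-3*(-22 - 1*(-3)))) + 118/267 = (-80 - 146)/((-3*(-22 + 3))) + 118*(1/267) = -226/((-3*(-19))) + 118/267 = -226/57 + 118/267 = -17872/5073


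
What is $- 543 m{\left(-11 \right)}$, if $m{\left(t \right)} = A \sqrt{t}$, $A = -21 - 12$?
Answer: $17919 i \sqrt{11} \approx 59431.0 i$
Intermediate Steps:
$A = -33$
$m{\left(t \right)} = - 33 \sqrt{t}$
$- 543 m{\left(-11 \right)} = - 543 \left(- 33 \sqrt{-11}\right) = - 543 \left(- 33 i \sqrt{11}\right) = 17919 i \sqrt{11}$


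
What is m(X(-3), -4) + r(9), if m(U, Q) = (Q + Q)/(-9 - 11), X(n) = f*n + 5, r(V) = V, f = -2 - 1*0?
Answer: 47/5 ≈ 9.4000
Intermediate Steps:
f = -2 (f = -2 + 0 = -2)
X(n) = 5 - 2*n (X(n) = -2*n + 5 = 5 - 2*n)
m(U, Q) = -Q/10 (m(U, Q) = (2*Q)/(-20) = (2*Q)*(-1/20) = -Q/10)
m(X(-3), -4) + r(9) = -⅒*(-4) + 9 = ⅖ + 9 = 47/5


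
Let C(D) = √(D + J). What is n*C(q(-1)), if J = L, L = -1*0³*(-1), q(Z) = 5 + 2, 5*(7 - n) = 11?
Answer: 24*√7/5 ≈ 12.700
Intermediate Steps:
n = 24/5 (n = 7 - ⅕*11 = 7 - 11/5 = 24/5 ≈ 4.8000)
q(Z) = 7
L = 0 (L = -1*0*(-1) = 0*(-1) = 0)
J = 0
C(D) = √D (C(D) = √(D + 0) = √D)
n*C(q(-1)) = 24*√7/5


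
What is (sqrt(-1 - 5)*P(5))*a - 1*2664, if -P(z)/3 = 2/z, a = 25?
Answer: -2664 - 30*I*sqrt(6) ≈ -2664.0 - 73.485*I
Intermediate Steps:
P(z) = -6/z
(sqrt(-1 - 5)*P(5))*a - 1*2664 = (sqrt(-1 - 5)*(-6/5))*25 - 1*2664 = (sqrt(-6)*(-6*1/5))*25 - 2664 = ((I*sqrt(6))*(-6/5))*25 - 2664 = -6*I*sqrt(6)/5*25 - 2664 = -30*I*sqrt(6) - 2664 = -2664 - 30*I*sqrt(6)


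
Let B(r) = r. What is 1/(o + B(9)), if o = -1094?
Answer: -1/1085 ≈ -0.00092166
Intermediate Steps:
1/(o + B(9)) = 1/(-1094 + 9) = 1/(-1085) = -1/1085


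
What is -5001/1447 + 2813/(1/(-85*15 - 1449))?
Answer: -11087804565/1447 ≈ -7.6626e+6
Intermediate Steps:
-5001/1447 + 2813/(1/(-85*15 - 1449)) = -5001*1/1447 + 2813/(1/(-1275 - 1449)) = -5001/1447 + 2813/(1/(-2724)) = -5001/1447 + 2813/(-1/2724) = -5001/1447 + 2813*(-2724) = -5001/1447 - 7662612 = -11087804565/1447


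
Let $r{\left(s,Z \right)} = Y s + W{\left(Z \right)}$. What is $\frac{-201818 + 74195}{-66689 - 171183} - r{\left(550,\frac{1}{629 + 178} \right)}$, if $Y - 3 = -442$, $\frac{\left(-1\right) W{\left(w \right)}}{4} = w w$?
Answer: $\frac{37404044784108215}{154913902128} \approx 2.4145 \cdot 10^{5}$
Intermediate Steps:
$W{\left(w \right)} = - 4 w^{2}$ ($W{\left(w \right)} = - 4 w w = - 4 w^{2}$)
$Y = -439$ ($Y = 3 - 442 = -439$)
$r{\left(s,Z \right)} = - 439 s - 4 Z^{2}$
$\frac{-201818 + 74195}{-66689 - 171183} - r{\left(550,\frac{1}{629 + 178} \right)} = \frac{-201818 + 74195}{-66689 - 171183} - \left(\left(-439\right) 550 - 4 \left(\frac{1}{629 + 178}\right)^{2}\right) = - \frac{127623}{-237872} - \left(-241450 - 4 \left(\frac{1}{807}\right)^{2}\right) = \left(-127623\right) \left(- \frac{1}{237872}\right) - \left(-241450 - \frac{4}{651249}\right) = \frac{127623}{237872} - \left(-241450 - \frac{4}{651249}\right) = \frac{127623}{237872} - - \frac{157244071054}{651249} = \frac{127623}{237872} + \frac{157244071054}{651249} = \frac{37404044784108215}{154913902128}$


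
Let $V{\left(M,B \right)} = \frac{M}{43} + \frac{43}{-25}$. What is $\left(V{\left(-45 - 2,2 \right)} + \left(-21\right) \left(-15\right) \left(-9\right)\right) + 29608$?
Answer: $\frac{28777951}{1075} \approx 26770.0$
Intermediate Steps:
$V{\left(M,B \right)} = - \frac{43}{25} + \frac{M}{43}$ ($V{\left(M,B \right)} = M \frac{1}{43} + 43 \left(- \frac{1}{25}\right) = \frac{M}{43} - \frac{43}{25} = - \frac{43}{25} + \frac{M}{43}$)
$\left(V{\left(-45 - 2,2 \right)} + \left(-21\right) \left(-15\right) \left(-9\right)\right) + 29608 = \left(\left(- \frac{43}{25} + \frac{-45 - 2}{43}\right) + \left(-21\right) \left(-15\right) \left(-9\right)\right) + 29608 = \left(\left(- \frac{43}{25} + \frac{-45 - 2}{43}\right) + 315 \left(-9\right)\right) + 29608 = \left(\left(- \frac{43}{25} + \frac{1}{43} \left(-47\right)\right) - 2835\right) + 29608 = \left(\left(- \frac{43}{25} - \frac{47}{43}\right) - 2835\right) + 29608 = \left(- \frac{3024}{1075} - 2835\right) + 29608 = - \frac{3050649}{1075} + 29608 = \frac{28777951}{1075}$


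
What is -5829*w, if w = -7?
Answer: 40803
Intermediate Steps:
-5829*w = -5829*(-7) = 40803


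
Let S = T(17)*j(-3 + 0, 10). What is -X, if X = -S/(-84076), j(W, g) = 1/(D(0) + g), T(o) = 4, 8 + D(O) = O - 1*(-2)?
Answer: -1/84076 ≈ -1.1894e-5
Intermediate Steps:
D(O) = -6 + O (D(O) = -8 + (O - 1*(-2)) = -8 + (O + 2) = -8 + (2 + O) = -6 + O)
j(W, g) = 1/(-6 + g) (j(W, g) = 1/((-6 + 0) + g) = 1/(-6 + g))
S = 1 (S = 4/(-6 + 10) = 4/4 = 4*(1/4) = 1)
X = 1/84076 (X = -1/(-84076) = -(-1)/84076 = -1*(-1/84076) = 1/84076 ≈ 1.1894e-5)
-X = -1*1/84076 = -1/84076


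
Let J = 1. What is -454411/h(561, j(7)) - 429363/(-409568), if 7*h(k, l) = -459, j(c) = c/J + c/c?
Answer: 1302982508753/187991712 ≈ 6931.1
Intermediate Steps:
j(c) = 1 + c (j(c) = c/1 + c/c = c*1 + 1 = c + 1 = 1 + c)
h(k, l) = -459/7 (h(k, l) = (⅐)*(-459) = -459/7)
-454411/h(561, j(7)) - 429363/(-409568) = -454411/(-459/7) - 429363/(-409568) = -454411*(-7/459) - 429363*(-1/409568) = 3180877/459 + 429363/409568 = 1302982508753/187991712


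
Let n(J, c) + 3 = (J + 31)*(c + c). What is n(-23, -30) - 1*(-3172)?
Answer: 2689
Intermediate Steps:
n(J, c) = -3 + 2*c*(31 + J) (n(J, c) = -3 + (J + 31)*(c + c) = -3 + (31 + J)*(2*c) = -3 + 2*c*(31 + J))
n(-23, -30) - 1*(-3172) = (-3 + 62*(-30) + 2*(-23)*(-30)) - 1*(-3172) = (-3 - 1860 + 1380) + 3172 = -483 + 3172 = 2689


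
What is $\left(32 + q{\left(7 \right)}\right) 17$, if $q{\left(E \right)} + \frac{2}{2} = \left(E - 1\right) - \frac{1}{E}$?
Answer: $\frac{4386}{7} \approx 626.57$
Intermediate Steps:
$q{\left(E \right)} = -2 + E - \frac{1}{E}$ ($q{\left(E \right)} = -1 - \left(1 + \frac{1}{E} - E\right) = -2 + E - \frac{1}{E}$)
$\left(32 + q{\left(7 \right)}\right) 17 = \left(32 - - \frac{34}{7}\right) 17 = \left(32 + \frac{34}{7}\right) 17 = \frac{258}{7} \cdot 17 = \frac{4386}{7}$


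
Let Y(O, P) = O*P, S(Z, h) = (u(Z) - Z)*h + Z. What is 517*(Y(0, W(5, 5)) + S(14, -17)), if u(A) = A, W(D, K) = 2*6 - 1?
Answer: 7238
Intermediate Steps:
W(D, K) = 11 (W(D, K) = 12 - 1 = 11)
S(Z, h) = Z (S(Z, h) = (Z - Z)*h + Z = 0*h + Z = 0 + Z = Z)
517*(Y(0, W(5, 5)) + S(14, -17)) = 517*(0*11 + 14) = 517*(0 + 14) = 517*14 = 7238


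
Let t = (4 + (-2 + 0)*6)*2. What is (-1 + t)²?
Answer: 289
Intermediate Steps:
t = -16 (t = (4 - 2*6)*2 = (4 - 12)*2 = -8*2 = -16)
(-1 + t)² = (-1 - 16)² = (-17)² = 289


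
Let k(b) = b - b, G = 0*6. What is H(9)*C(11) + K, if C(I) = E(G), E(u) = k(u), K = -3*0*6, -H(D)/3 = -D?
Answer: 0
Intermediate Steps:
H(D) = 3*D (H(D) = -(-3)*D = 3*D)
G = 0
K = 0 (K = 0*6 = 0)
k(b) = 0
E(u) = 0
C(I) = 0
H(9)*C(11) + K = (3*9)*0 + 0 = 27*0 + 0 = 0 + 0 = 0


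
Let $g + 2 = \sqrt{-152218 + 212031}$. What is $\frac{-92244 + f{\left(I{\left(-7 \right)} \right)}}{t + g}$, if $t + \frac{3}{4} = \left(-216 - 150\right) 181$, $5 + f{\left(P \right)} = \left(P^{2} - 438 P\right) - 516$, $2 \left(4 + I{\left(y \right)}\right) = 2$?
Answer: $\frac{96926691160}{70221393017} + \frac{1463072 \sqrt{59813}}{70221393017} \approx 1.3854$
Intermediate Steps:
$I{\left(y \right)} = -3$ ($I{\left(y \right)} = -4 + \frac{1}{2} \cdot 2 = -4 + 1 = -3$)
$f{\left(P \right)} = -521 + P^{2} - 438 P$ ($f{\left(P \right)} = -5 - \left(516 - P^{2} + 438 P\right) = -521 + P^{2} - 438 P$)
$g = -2 + \sqrt{59813}$ ($g = -2 + \sqrt{-152218 + 212031} = -2 + \sqrt{59813} \approx 242.57$)
$t = - \frac{264987}{4}$ ($t = - \frac{3}{4} + \left(-216 - 150\right) 181 = - \frac{3}{4} - 66246 = - \frac{264987}{4} \approx -66247.0$)
$\frac{-92244 + f{\left(I{\left(-7 \right)} \right)}}{t + g} = \frac{-92244 - \left(-793 - 9\right)}{- \frac{264987}{4} - \left(2 - \sqrt{59813}\right)} = \frac{-92244 + \left(-521 + 9 + 1314\right)}{- \frac{264995}{4} + \sqrt{59813}} = \frac{-92244 + 802}{- \frac{264995}{4} + \sqrt{59813}} = - \frac{91442}{- \frac{264995}{4} + \sqrt{59813}}$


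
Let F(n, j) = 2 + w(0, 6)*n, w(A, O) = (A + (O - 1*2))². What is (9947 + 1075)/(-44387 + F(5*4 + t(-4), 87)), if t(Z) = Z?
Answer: -11022/44129 ≈ -0.24977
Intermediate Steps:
w(A, O) = (-2 + A + O)² (w(A, O) = (A + (O - 2))² = (A + (-2 + O))² = (-2 + A + O)²)
F(n, j) = 2 + 16*n (F(n, j) = 2 + (-2 + 0 + 6)²*n = 2 + 4²*n = 2 + 16*n)
(9947 + 1075)/(-44387 + F(5*4 + t(-4), 87)) = (9947 + 1075)/(-44387 + (2 + 16*(5*4 - 4))) = 11022/(-44387 + (2 + 16*(20 - 4))) = 11022/(-44387 + (2 + 16*16)) = 11022/(-44387 + (2 + 256)) = 11022/(-44387 + 258) = 11022/(-44129) = 11022*(-1/44129) = -11022/44129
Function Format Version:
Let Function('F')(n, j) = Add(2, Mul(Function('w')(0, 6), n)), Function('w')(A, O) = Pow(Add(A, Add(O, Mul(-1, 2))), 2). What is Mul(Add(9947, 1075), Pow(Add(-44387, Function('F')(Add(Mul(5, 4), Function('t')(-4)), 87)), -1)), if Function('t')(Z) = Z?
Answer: Rational(-11022, 44129) ≈ -0.24977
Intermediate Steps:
Function('w')(A, O) = Pow(Add(-2, A, O), 2) (Function('w')(A, O) = Pow(Add(A, Add(O, -2)), 2) = Pow(Add(A, Add(-2, O)), 2) = Pow(Add(-2, A, O), 2))
Function('F')(n, j) = Add(2, Mul(16, n)) (Function('F')(n, j) = Add(2, Mul(Pow(Add(-2, 0, 6), 2), n)) = Add(2, Mul(Pow(4, 2), n)) = Add(2, Mul(16, n)))
Mul(Add(9947, 1075), Pow(Add(-44387, Function('F')(Add(Mul(5, 4), Function('t')(-4)), 87)), -1)) = Mul(Add(9947, 1075), Pow(Add(-44387, Add(2, Mul(16, Add(Mul(5, 4), -4)))), -1)) = Mul(11022, Pow(Add(-44387, Add(2, Mul(16, Add(20, -4)))), -1)) = Mul(11022, Pow(Add(-44387, Add(2, Mul(16, 16))), -1)) = Mul(11022, Pow(Add(-44387, Add(2, 256)), -1)) = Mul(11022, Pow(Add(-44387, 258), -1)) = Mul(11022, Pow(-44129, -1)) = Mul(11022, Rational(-1, 44129)) = Rational(-11022, 44129)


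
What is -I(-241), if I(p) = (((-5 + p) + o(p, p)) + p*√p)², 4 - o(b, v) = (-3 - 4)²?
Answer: 13912840 - 140262*I*√241 ≈ 1.3913e+7 - 2.1775e+6*I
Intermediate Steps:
o(b, v) = -45 (o(b, v) = 4 - (-3 - 4)² = 4 - 1*(-7)² = 4 - 1*49 = 4 - 49 = -45)
I(p) = (-50 + p + p^(3/2))² (I(p) = (((-5 + p) - 45) + p*√p)² = ((-50 + p) + p^(3/2))² = (-50 + p + p^(3/2))²)
-I(-241) = -(-50 - 241 + (-241)^(3/2))² = -(-50 - 241 - 241*I*√241)² = -(-291 - 241*I*√241)²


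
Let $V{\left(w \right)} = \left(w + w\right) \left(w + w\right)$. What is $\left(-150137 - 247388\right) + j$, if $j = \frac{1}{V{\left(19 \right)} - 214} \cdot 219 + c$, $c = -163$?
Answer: $- \frac{163052007}{410} \approx -3.9769 \cdot 10^{5}$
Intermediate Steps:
$V{\left(w \right)} = 4 w^{2}$ ($V{\left(w \right)} = 2 w 2 w = 4 w^{2}$)
$j = - \frac{66757}{410}$ ($j = \frac{1}{4 \cdot 19^{2} - 214} \cdot 219 - 163 = \frac{1}{4 \cdot 361 - 214} \cdot 219 - 163 = \frac{1}{1444 - 214} \cdot 219 - 163 = \frac{1}{1230} \cdot 219 - 163 = \frac{73}{410} - 163 = - \frac{66757}{410} \approx -162.82$)
$\left(-150137 - 247388\right) + j = \left(-150137 - 247388\right) - \frac{66757}{410} = -397525 - \frac{66757}{410} = - \frac{163052007}{410}$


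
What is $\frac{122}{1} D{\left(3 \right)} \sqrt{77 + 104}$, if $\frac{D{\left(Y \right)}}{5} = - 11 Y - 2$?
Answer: $- 21350 \sqrt{181} \approx -2.8724 \cdot 10^{5}$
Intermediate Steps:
$D{\left(Y \right)} = -10 - 55 Y$ ($D{\left(Y \right)} = 5 \left(- 11 Y - 2\right) = 5 \left(-2 - 11 Y\right) = -10 - 55 Y$)
$\frac{122}{1} D{\left(3 \right)} \sqrt{77 + 104} = \frac{122}{1} \left(-10 - 165\right) \sqrt{77 + 104} = 122 \cdot 1 \left(-10 - 165\right) \sqrt{181} = 122 \left(-175\right) \sqrt{181} = - 21350 \sqrt{181}$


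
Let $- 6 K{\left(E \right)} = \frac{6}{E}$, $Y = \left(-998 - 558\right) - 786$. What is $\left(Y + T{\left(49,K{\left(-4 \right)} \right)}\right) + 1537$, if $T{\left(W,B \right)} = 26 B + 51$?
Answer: $- \frac{1495}{2} \approx -747.5$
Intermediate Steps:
$Y = -2342$ ($Y = \left(-998 - 558\right) - 786 = -1556 - 786 = -2342$)
$K{\left(E \right)} = - \frac{1}{E}$ ($K{\left(E \right)} = - \frac{6 \frac{1}{E}}{6} = - \frac{1}{E}$)
$T{\left(W,B \right)} = 51 + 26 B$
$\left(Y + T{\left(49,K{\left(-4 \right)} \right)}\right) + 1537 = \left(-2342 + \left(51 + 26 \left(- \frac{1}{-4}\right)\right)\right) + 1537 = \left(-2342 + \left(51 + 26 \left(\left(-1\right) \left(- \frac{1}{4}\right)\right)\right)\right) + 1537 = \left(-2342 + \left(51 + 26 \cdot \frac{1}{4}\right)\right) + 1537 = \left(-2342 + \left(51 + \frac{13}{2}\right)\right) + 1537 = \left(-2342 + \frac{115}{2}\right) + 1537 = - \frac{4569}{2} + 1537 = - \frac{1495}{2}$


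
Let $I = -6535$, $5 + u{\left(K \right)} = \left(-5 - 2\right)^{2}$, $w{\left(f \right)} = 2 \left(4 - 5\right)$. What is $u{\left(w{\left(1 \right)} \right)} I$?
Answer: $-287540$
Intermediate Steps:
$w{\left(f \right)} = -2$ ($w{\left(f \right)} = 2 \left(-1\right) = -2$)
$u{\left(K \right)} = 44$ ($u{\left(K \right)} = -5 + \left(-5 - 2\right)^{2} = -5 + \left(-7\right)^{2} = -5 + 49 = 44$)
$u{\left(w{\left(1 \right)} \right)} I = 44 \left(-6535\right) = -287540$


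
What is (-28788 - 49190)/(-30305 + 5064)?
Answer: 77978/25241 ≈ 3.0893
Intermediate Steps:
(-28788 - 49190)/(-30305 + 5064) = -77978/(-25241) = -77978*(-1/25241) = 77978/25241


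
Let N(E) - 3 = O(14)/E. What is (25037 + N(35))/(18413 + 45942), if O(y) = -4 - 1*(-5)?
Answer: 876401/2252425 ≈ 0.38909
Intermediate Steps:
O(y) = 1 (O(y) = -4 + 5 = 1)
N(E) = 3 + 1/E
(25037 + N(35))/(18413 + 45942) = (25037 + (3 + 1/35))/(18413 + 45942) = (25037 + (3 + 1/35))/64355 = (25037 + 106/35)*(1/64355) = (876401/35)*(1/64355) = 876401/2252425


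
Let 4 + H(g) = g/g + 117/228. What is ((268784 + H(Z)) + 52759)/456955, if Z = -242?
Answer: 24437079/34728580 ≈ 0.70366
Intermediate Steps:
H(g) = -189/76 (H(g) = -4 + (g/g + 117/228) = -4 + (1 + 117*(1/228)) = -4 + (1 + 39/76) = -4 + 115/76 = -189/76)
((268784 + H(Z)) + 52759)/456955 = ((268784 - 189/76) + 52759)/456955 = (20427395/76 + 52759)*(1/456955) = (24437079/76)*(1/456955) = 24437079/34728580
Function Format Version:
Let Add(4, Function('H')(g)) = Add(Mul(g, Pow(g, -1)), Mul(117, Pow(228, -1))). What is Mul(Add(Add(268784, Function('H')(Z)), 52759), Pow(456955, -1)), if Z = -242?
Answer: Rational(24437079, 34728580) ≈ 0.70366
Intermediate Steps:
Function('H')(g) = Rational(-189, 76) (Function('H')(g) = Add(-4, Add(Mul(g, Pow(g, -1)), Mul(117, Pow(228, -1)))) = Add(-4, Add(1, Mul(117, Rational(1, 228)))) = Add(-4, Add(1, Rational(39, 76))) = Add(-4, Rational(115, 76)) = Rational(-189, 76))
Mul(Add(Add(268784, Function('H')(Z)), 52759), Pow(456955, -1)) = Mul(Add(Add(268784, Rational(-189, 76)), 52759), Pow(456955, -1)) = Mul(Add(Rational(20427395, 76), 52759), Rational(1, 456955)) = Mul(Rational(24437079, 76), Rational(1, 456955)) = Rational(24437079, 34728580)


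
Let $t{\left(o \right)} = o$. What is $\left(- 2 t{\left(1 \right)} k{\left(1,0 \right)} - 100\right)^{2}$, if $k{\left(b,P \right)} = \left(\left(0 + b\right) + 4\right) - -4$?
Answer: $13924$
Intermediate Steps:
$k{\left(b,P \right)} = 8 + b$ ($k{\left(b,P \right)} = \left(b + 4\right) + 4 = \left(4 + b\right) + 4 = 8 + b$)
$\left(- 2 t{\left(1 \right)} k{\left(1,0 \right)} - 100\right)^{2} = \left(\left(-2\right) 1 \left(8 + 1\right) - 100\right)^{2} = \left(\left(-2\right) 9 - 100\right)^{2} = \left(-18 - 100\right)^{2} = \left(-118\right)^{2} = 13924$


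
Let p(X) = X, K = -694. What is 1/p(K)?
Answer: -1/694 ≈ -0.0014409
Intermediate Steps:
1/p(K) = 1/(-694) = -1/694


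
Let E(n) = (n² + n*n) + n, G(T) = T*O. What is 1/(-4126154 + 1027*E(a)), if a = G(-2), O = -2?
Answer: -1/4089182 ≈ -2.4455e-7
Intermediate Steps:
G(T) = -2*T (G(T) = T*(-2) = -2*T)
a = 4 (a = -2*(-2) = 4)
E(n) = n + 2*n² (E(n) = (n² + n²) + n = 2*n² + n = n + 2*n²)
1/(-4126154 + 1027*E(a)) = 1/(-4126154 + 1027*(4*(1 + 2*4))) = 1/(-4126154 + 1027*(4*(1 + 8))) = 1/(-4126154 + 1027*(4*9)) = 1/(-4126154 + 1027*36) = 1/(-4126154 + 36972) = 1/(-4089182) = -1/4089182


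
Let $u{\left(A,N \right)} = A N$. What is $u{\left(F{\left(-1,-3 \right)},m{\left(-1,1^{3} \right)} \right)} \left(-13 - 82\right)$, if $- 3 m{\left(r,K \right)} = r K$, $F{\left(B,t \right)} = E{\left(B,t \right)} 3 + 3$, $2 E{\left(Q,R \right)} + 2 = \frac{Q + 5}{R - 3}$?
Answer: $\frac{95}{3} \approx 31.667$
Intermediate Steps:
$E{\left(Q,R \right)} = -1 + \frac{5 + Q}{2 \left(-3 + R\right)}$ ($E{\left(Q,R \right)} = -1 + \frac{\left(Q + 5\right) \frac{1}{R - 3}}{2} = -1 + \frac{\left(5 + Q\right) \frac{1}{-3 + R}}{2} = -1 + \frac{\frac{1}{-3 + R} \left(5 + Q\right)}{2} = -1 + \frac{5 + Q}{2 \left(-3 + R\right)}$)
$F{\left(B,t \right)} = 3 + \frac{3 \left(11 + B - 2 t\right)}{2 \left(-3 + t\right)}$ ($F{\left(B,t \right)} = \frac{11 + B - 2 t}{2 \left(-3 + t\right)} 3 + 3 = \frac{3 \left(11 + B - 2 t\right)}{2 \left(-3 + t\right)} + 3 = 3 + \frac{3 \left(11 + B - 2 t\right)}{2 \left(-3 + t\right)}$)
$m{\left(r,K \right)} = - \frac{K r}{3}$ ($m{\left(r,K \right)} = - \frac{r K}{3} = - \frac{K r}{3}$)
$u{\left(F{\left(-1,-3 \right)},m{\left(-1,1^{3} \right)} \right)} \left(-13 - 82\right) = \frac{3 \left(5 - 1\right)}{2 \left(-3 - 3\right)} \left(\left(- \frac{1}{3}\right) 1^{3} \left(-1\right)\right) \left(-13 - 82\right) = \frac{3}{2} \frac{1}{-6} \cdot 4 \left(\left(- \frac{1}{3}\right) 1 \left(-1\right)\right) \left(-95\right) = \frac{3}{2} \left(- \frac{1}{6}\right) 4 \cdot \frac{1}{3} \left(-95\right) = \left(-1\right) \frac{1}{3} \left(-95\right) = \left(- \frac{1}{3}\right) \left(-95\right) = \frac{95}{3}$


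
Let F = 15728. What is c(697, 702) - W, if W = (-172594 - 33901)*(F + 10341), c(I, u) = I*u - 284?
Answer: 5383607165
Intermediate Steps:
c(I, u) = -284 + I*u
W = -5383118155 (W = (-172594 - 33901)*(15728 + 10341) = -206495*26069 = -5383118155)
c(697, 702) - W = (-284 + 697*702) - 1*(-5383118155) = (-284 + 489294) + 5383118155 = 489010 + 5383118155 = 5383607165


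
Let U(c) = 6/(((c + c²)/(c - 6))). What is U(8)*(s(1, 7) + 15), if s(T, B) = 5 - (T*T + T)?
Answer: 3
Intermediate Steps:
U(c) = 6*(-6 + c)/(c + c²) (U(c) = 6/(((c + c²)/(-6 + c))) = 6*((-6 + c)/(c + c²)) = 6*(-6 + c)/(c + c²))
s(T, B) = 5 - T - T² (s(T, B) = 5 - (T² + T) = 5 - (T + T²) = 5 + (-T - T²) = 5 - T - T²)
U(8)*(s(1, 7) + 15) = (6*(-6 + 8)/(8*(1 + 8)))*((5 - 1*1 - 1*1²) + 15) = (6*(⅛)*2/9)*((5 - 1 - 1*1) + 15) = (6*(⅛)*(⅑)*2)*((5 - 1 - 1) + 15) = (3 + 15)/6 = (⅙)*18 = 3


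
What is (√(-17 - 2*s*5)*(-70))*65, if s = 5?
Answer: -4550*I*√67 ≈ -37243.0*I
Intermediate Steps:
(√(-17 - 2*s*5)*(-70))*65 = (√(-17 - 2*5*5)*(-70))*65 = (√(-17 - 10*5)*(-70))*65 = (√(-17 - 50)*(-70))*65 = (√(-67)*(-70))*65 = ((I*√67)*(-70))*65 = -70*I*√67*65 = -4550*I*√67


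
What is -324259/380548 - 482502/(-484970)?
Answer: 13179641933/92277181780 ≈ 0.14283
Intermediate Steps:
-324259/380548 - 482502/(-484970) = -324259*1/380548 - 482502*(-1/484970) = -324259/380548 + 241251/242485 = 13179641933/92277181780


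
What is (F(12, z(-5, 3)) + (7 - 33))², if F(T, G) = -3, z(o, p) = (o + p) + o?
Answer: 841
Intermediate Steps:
z(o, p) = p + 2*o
(F(12, z(-5, 3)) + (7 - 33))² = (-3 + (7 - 33))² = (-3 - 26)² = (-29)² = 841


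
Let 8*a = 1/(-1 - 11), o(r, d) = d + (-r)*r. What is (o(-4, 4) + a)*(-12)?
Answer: 1153/8 ≈ 144.13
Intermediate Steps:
o(r, d) = d - r**2
a = -1/96 (a = 1/(8*(-1 - 11)) = (1/8)/(-12) = (1/8)*(-1/12) = -1/96 ≈ -0.010417)
(o(-4, 4) + a)*(-12) = ((4 - 1*(-4)**2) - 1/96)*(-12) = ((4 - 1*16) - 1/96)*(-12) = ((4 - 16) - 1/96)*(-12) = (-12 - 1/96)*(-12) = -1153/96*(-12) = 1153/8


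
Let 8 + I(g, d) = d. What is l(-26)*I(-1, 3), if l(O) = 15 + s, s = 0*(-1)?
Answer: -75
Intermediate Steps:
I(g, d) = -8 + d
s = 0
l(O) = 15 (l(O) = 15 + 0 = 15)
l(-26)*I(-1, 3) = 15*(-8 + 3) = 15*(-5) = -75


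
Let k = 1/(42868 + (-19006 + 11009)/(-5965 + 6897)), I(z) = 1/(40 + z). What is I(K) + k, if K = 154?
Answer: 40125787/7749325926 ≈ 0.0051780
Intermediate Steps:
k = 932/39944979 (k = 1/(42868 - 7997/932) = 1/(39944979/932) = 932/39944979 ≈ 2.3332e-5)
I(K) + k = 1/(40 + 154) + 932/39944979 = 1/194 + 932/39944979 = 40125787/7749325926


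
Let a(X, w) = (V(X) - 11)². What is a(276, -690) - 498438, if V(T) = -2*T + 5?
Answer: -187074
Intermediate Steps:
V(T) = 5 - 2*T
a(X, w) = (-6 - 2*X)² (a(X, w) = ((5 - 2*X) - 11)² = (-6 - 2*X)²)
a(276, -690) - 498438 = 4*(3 + 276)² - 498438 = 4*279² - 498438 = 4*77841 - 498438 = 311364 - 498438 = -187074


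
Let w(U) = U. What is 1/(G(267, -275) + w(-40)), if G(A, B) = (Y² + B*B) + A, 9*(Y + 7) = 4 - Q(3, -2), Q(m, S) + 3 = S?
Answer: 1/75888 ≈ 1.3177e-5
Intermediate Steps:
Q(m, S) = -3 + S
Y = -6 (Y = -7 + (4 - (-3 - 2))/9 = -7 + (4 - 1*(-5))/9 = -7 + (4 + 5)/9 = -7 + (⅑)*9 = -7 + 1 = -6)
G(A, B) = 36 + A + B² (G(A, B) = ((-6)² + B*B) + A = (36 + B²) + A = 36 + A + B²)
1/(G(267, -275) + w(-40)) = 1/((36 + 267 + (-275)²) - 40) = 1/((36 + 267 + 75625) - 40) = 1/(75928 - 40) = 1/75888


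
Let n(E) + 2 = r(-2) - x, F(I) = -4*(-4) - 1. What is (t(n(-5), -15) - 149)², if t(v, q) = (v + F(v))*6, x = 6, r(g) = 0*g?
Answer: 11449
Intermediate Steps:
r(g) = 0
F(I) = 15 (F(I) = 16 - 1 = 15)
n(E) = -8 (n(E) = -2 + (0 - 1*6) = -2 + (0 - 6) = -2 - 6 = -8)
t(v, q) = 90 + 6*v (t(v, q) = (v + 15)*6 = (15 + v)*6 = 90 + 6*v)
(t(n(-5), -15) - 149)² = ((90 + 6*(-8)) - 149)² = ((90 - 48) - 149)² = (42 - 149)² = (-107)² = 11449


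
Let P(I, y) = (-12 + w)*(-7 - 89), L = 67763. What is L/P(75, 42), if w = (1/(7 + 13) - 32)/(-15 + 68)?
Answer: 17957195/320616 ≈ 56.008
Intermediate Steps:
w = -639/1060 (w = (1/20 - 32)/53 = (1/20 - 32)*(1/53) = -639/20*1/53 = -639/1060 ≈ -0.60283)
P(I, y) = 320616/265 (P(I, y) = (-12 - 639/1060)*(-7 - 89) = -13359/1060*(-96) = 320616/265)
L/P(75, 42) = 67763/(320616/265) = 67763*(265/320616) = 17957195/320616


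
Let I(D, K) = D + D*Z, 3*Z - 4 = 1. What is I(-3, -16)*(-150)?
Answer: 1200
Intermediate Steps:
Z = 5/3 (Z = 4/3 + (1/3)*1 = 4/3 + 1/3 = 5/3 ≈ 1.6667)
I(D, K) = 8*D/3 (I(D, K) = D + D*(5/3) = D + 5*D/3 = 8*D/3)
I(-3, -16)*(-150) = ((8/3)*(-3))*(-150) = -8*(-150) = 1200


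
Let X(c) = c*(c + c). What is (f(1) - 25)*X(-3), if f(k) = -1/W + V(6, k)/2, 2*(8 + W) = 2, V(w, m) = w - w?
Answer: -3132/7 ≈ -447.43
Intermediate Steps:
X(c) = 2*c² (X(c) = c*(2*c) = 2*c²)
V(w, m) = 0
W = -7 (W = -8 + (½)*2 = -8 + 1 = -7)
f(k) = ⅐ (f(k) = -1/(-7) + 0/2 = -1*(-⅐) + 0*(½) = ⅐ + 0 = ⅐)
(f(1) - 25)*X(-3) = (⅐ - 25)*(2*(-3)²) = -348*9/7 = -174/7*18 = -3132/7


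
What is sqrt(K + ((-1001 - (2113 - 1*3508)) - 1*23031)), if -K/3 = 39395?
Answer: I*sqrt(140822) ≈ 375.26*I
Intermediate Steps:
K = -118185 (K = -3*39395 = -118185)
sqrt(K + ((-1001 - (2113 - 1*3508)) - 1*23031)) = sqrt(-118185 + ((-1001 - (2113 - 1*3508)) - 1*23031)) = sqrt(-118185 + ((-1001 - (2113 - 3508)) - 23031)) = sqrt(-118185 + ((-1001 - 1*(-1395)) - 23031)) = sqrt(-118185 + ((-1001 + 1395) - 23031)) = sqrt(-118185 + (394 - 23031)) = sqrt(-118185 - 22637) = sqrt(-140822) = I*sqrt(140822)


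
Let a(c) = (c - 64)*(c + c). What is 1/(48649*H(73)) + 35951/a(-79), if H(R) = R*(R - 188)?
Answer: 14682688748011/9227578372870 ≈ 1.5912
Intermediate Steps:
H(R) = R*(-188 + R)
a(c) = 2*c*(-64 + c) (a(c) = (-64 + c)*(2*c) = 2*c*(-64 + c))
1/(48649*H(73)) + 35951/a(-79) = 1/(48649*((73*(-188 + 73)))) + 35951/((2*(-79)*(-64 - 79))) = 1/(48649*((73*(-115)))) + 35951/((2*(-79)*(-143))) = (1/48649)/(-8395) + 35951/22594 = (1/48649)*(-1/8395) + 35951*(1/22594) = -1/408408355 + 35951/22594 = 14682688748011/9227578372870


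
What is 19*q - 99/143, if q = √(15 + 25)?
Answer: -9/13 + 38*√10 ≈ 119.47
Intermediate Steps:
q = 2*√10 (q = √40 = 2*√10 ≈ 6.3246)
19*q - 99/143 = 19*(2*√10) - 99/143 = 38*√10 - 99*1/143 = 38*√10 - 9/13 = -9/13 + 38*√10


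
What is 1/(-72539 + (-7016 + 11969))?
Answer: -1/67586 ≈ -1.4796e-5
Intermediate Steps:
1/(-72539 + (-7016 + 11969)) = 1/(-72539 + 4953) = 1/(-67586) = -1/67586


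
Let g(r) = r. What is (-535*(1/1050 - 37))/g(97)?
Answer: 4156843/20370 ≈ 204.07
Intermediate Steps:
(-535*(1/1050 - 37))/g(97) = -535*(1/1050 - 37)/97 = -535*(1/1050 - 37)*(1/97) = -535*(-38849/1050)*(1/97) = (4156843/210)*(1/97) = 4156843/20370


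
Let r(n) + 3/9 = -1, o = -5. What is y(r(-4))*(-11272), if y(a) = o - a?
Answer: 123992/3 ≈ 41331.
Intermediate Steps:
r(n) = -4/3 (r(n) = -1/3 - 1 = -4/3)
y(a) = -5 - a
y(r(-4))*(-11272) = (-5 - 1*(-4/3))*(-11272) = (-5 + 4/3)*(-11272) = -11/3*(-11272) = 123992/3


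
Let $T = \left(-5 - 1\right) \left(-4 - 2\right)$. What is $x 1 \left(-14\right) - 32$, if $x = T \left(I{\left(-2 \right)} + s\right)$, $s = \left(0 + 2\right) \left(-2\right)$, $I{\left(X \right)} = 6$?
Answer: $-1040$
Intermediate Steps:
$s = -4$ ($s = 2 \left(-2\right) = -4$)
$T = 36$ ($T = \left(-6\right) \left(-6\right) = 36$)
$x = 72$ ($x = 36 \left(6 - 4\right) = 36 \cdot 2 = 72$)
$x 1 \left(-14\right) - 32 = 72 \cdot 1 \left(-14\right) - 32 = 72 \left(-14\right) - 32 = -1008 - 32 = -1040$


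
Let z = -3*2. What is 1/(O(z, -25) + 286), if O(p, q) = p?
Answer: 1/280 ≈ 0.0035714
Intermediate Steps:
z = -6
1/(O(z, -25) + 286) = 1/(-6 + 286) = 1/280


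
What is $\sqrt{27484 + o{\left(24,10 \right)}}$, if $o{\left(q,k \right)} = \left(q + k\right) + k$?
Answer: $2 \sqrt{6882} \approx 165.92$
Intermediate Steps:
$o{\left(q,k \right)} = q + 2 k$ ($o{\left(q,k \right)} = \left(k + q\right) + k = q + 2 k$)
$\sqrt{27484 + o{\left(24,10 \right)}} = \sqrt{27484 + \left(24 + 2 \cdot 10\right)} = \sqrt{27484 + \left(24 + 20\right)} = \sqrt{27484 + 44} = \sqrt{27528} = 2 \sqrt{6882}$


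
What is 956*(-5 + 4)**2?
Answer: 956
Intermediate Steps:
956*(-5 + 4)**2 = 956*(-1)**2 = 956*1 = 956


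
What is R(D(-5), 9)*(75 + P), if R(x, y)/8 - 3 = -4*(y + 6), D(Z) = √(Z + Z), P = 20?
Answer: -43320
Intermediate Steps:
D(Z) = √2*√Z (D(Z) = √(2*Z) = √2*√Z)
R(x, y) = -168 - 32*y (R(x, y) = 24 + 8*(-4*(y + 6)) = 24 + 8*(-4*(6 + y)) = 24 + 8*(-24 - 4*y) = 24 + (-192 - 32*y) = -168 - 32*y)
R(D(-5), 9)*(75 + P) = (-168 - 32*9)*(75 + 20) = (-168 - 288)*95 = -456*95 = -43320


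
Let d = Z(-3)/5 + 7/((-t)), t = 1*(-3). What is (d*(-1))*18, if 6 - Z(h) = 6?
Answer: -42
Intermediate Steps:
Z(h) = 0 (Z(h) = 6 - 1*6 = 6 - 6 = 0)
t = -3
d = 7/3 (d = 0/5 + 7/((-1*(-3))) = 0*(⅕) + 7/3 = 0 + 7*(⅓) = 0 + 7/3 = 7/3 ≈ 2.3333)
(d*(-1))*18 = ((7/3)*(-1))*18 = -7/3*18 = -42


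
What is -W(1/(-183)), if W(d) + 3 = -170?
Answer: 173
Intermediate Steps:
W(d) = -173 (W(d) = -3 - 170 = -173)
-W(1/(-183)) = -1*(-173) = 173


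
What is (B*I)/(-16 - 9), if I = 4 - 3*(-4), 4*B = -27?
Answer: 108/25 ≈ 4.3200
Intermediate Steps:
B = -27/4 (B = (¼)*(-27) = -27/4 ≈ -6.7500)
I = 16 (I = 4 + 12 = 16)
(B*I)/(-16 - 9) = (-27/4*16)/(-16 - 9) = -108/(-25) = -108*(-1/25) = 108/25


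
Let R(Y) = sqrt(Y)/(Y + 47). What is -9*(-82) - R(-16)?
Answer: 738 - 4*I/31 ≈ 738.0 - 0.12903*I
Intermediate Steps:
R(Y) = sqrt(Y)/(47 + Y)
-9*(-82) - R(-16) = -9*(-82) - sqrt(-16)/(47 - 16) = 738 - 4*I/31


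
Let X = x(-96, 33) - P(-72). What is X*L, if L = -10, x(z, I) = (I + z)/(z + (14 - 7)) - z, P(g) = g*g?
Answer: 4527690/89 ≈ 50873.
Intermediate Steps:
P(g) = g**2
x(z, I) = -z + (I + z)/(7 + z) (x(z, I) = (I + z)/(z + 7) - z = (I + z)/(7 + z) - z = -z + (I + z)/(7 + z))
X = -452769/89 (X = (33 - 1*(-96)**2 - 6*(-96))/(7 - 96) - 1*(-72)**2 = (33 - 1*9216 + 576)/(-89) - 1*5184 = -(33 - 9216 + 576)/89 - 5184 = -1/89*(-8607) - 5184 = 8607/89 - 5184 = -452769/89 ≈ -5087.3)
X*L = -452769/89*(-10) = 4527690/89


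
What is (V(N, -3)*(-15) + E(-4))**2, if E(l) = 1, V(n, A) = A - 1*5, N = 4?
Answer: 14641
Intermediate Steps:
V(n, A) = -5 + A (V(n, A) = A - 5 = -5 + A)
(V(N, -3)*(-15) + E(-4))**2 = ((-5 - 3)*(-15) + 1)**2 = (-8*(-15) + 1)**2 = (120 + 1)**2 = 121**2 = 14641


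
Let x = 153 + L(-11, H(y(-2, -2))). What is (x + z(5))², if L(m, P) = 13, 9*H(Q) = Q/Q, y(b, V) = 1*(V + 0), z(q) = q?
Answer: 29241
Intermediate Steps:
y(b, V) = V (y(b, V) = 1*V = V)
H(Q) = ⅑ (H(Q) = (Q/Q)/9 = (⅑)*1 = ⅑)
x = 166 (x = 153 + 13 = 166)
(x + z(5))² = (166 + 5)² = 171² = 29241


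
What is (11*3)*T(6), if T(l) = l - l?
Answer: 0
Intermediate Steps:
T(l) = 0
(11*3)*T(6) = (11*3)*0 = 33*0 = 0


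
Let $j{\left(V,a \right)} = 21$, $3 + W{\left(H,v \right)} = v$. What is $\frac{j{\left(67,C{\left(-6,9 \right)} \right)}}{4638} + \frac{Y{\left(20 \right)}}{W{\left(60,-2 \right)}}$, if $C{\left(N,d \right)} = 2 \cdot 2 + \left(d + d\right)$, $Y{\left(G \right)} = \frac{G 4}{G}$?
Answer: $- \frac{6149}{7730} \approx -0.79547$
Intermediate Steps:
$W{\left(H,v \right)} = -3 + v$
$Y{\left(G \right)} = 4$ ($Y{\left(G \right)} = \frac{4 G}{G} = 4$)
$C{\left(N,d \right)} = 4 + 2 d$
$\frac{j{\left(67,C{\left(-6,9 \right)} \right)}}{4638} + \frac{Y{\left(20 \right)}}{W{\left(60,-2 \right)}} = \frac{21}{4638} + \frac{4}{-3 - 2} = 21 \cdot \frac{1}{4638} + \frac{4}{-5} = \frac{7}{1546} + 4 \left(- \frac{1}{5}\right) = \frac{7}{1546} - \frac{4}{5} = - \frac{6149}{7730}$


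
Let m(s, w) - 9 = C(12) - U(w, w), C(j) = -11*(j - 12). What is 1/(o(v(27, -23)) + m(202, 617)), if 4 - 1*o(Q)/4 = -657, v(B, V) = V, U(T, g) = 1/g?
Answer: 617/1636900 ≈ 0.00037693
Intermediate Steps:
o(Q) = 2644 (o(Q) = 16 - 4*(-657) = 16 + 2628 = 2644)
C(j) = 132 - 11*j (C(j) = -11*(-12 + j) = 132 - 11*j)
m(s, w) = 9 - 1/w (m(s, w) = 9 + ((132 - 11*12) - 1/w) = 9 + ((132 - 132) - 1/w) = 9 + (0 - 1/w) = 9 - 1/w)
1/(o(v(27, -23)) + m(202, 617)) = 1/(2644 + (9 - 1/617)) = 1/(2644 + 5552/617) = 1/(1636900/617) = 617/1636900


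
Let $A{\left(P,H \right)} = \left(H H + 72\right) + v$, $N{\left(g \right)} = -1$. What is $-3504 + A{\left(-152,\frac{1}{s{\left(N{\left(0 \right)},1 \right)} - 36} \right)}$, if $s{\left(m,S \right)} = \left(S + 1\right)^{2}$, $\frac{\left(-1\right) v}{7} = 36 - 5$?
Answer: $- \frac{3736575}{1024} \approx -3649.0$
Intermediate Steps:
$v = -217$ ($v = - 7 \left(36 - 5\right) = \left(-7\right) 31 = -217$)
$s{\left(m,S \right)} = \left(1 + S\right)^{2}$
$A{\left(P,H \right)} = -145 + H^{2}$ ($A{\left(P,H \right)} = \left(H H + 72\right) - 217 = \left(H^{2} + 72\right) - 217 = \left(72 + H^{2}\right) - 217 = -145 + H^{2}$)
$-3504 + A{\left(-152,\frac{1}{s{\left(N{\left(0 \right)},1 \right)} - 36} \right)} = -3504 - \left(145 - \left(\frac{1}{\left(1 + 1\right)^{2} - 36}\right)^{2}\right) = -3504 - \left(145 - \left(\frac{1}{2^{2} - 36}\right)^{2}\right) = -3504 - \left(145 - \left(\frac{1}{4 - 36}\right)^{2}\right) = -3504 - \left(145 - \left(\frac{1}{-32}\right)^{2}\right) = -3504 - \left(145 - \left(- \frac{1}{32}\right)^{2}\right) = -3504 + \left(-145 + \frac{1}{1024}\right) = -3504 - \frac{148479}{1024} = - \frac{3736575}{1024}$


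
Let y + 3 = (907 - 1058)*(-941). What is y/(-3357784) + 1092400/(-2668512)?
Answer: -31618802927/70002241386 ≈ -0.45168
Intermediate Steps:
y = 142088 (y = -3 + (907 - 1058)*(-941) = -3 - 151*(-941) = -3 + 142091 = 142088)
y/(-3357784) + 1092400/(-2668512) = 142088/(-3357784) + 1092400/(-2668512) = 142088*(-1/3357784) + 1092400*(-1/2668512) = -17761/419723 - 68275/166782 = -31618802927/70002241386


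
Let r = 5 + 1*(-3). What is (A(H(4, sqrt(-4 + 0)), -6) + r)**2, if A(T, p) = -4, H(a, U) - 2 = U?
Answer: 4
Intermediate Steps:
H(a, U) = 2 + U
r = 2 (r = 5 - 3 = 2)
(A(H(4, sqrt(-4 + 0)), -6) + r)**2 = (-4 + 2)**2 = (-2)**2 = 4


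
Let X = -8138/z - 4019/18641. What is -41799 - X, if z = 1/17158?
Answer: 2602097287224/18641 ≈ 1.3959e+8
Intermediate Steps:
z = 1/17158 ≈ 5.8282e-5
X = -2602876462383/18641 (X = -8138/1/17158 - 4019/18641 = -8138*17158 - 4019*1/18641 = -139631804 - 4019/18641 = -2602876462383/18641 ≈ -1.3963e+8)
-41799 - X = -41799 - 1*(-2602876462383/18641) = -41799 + 2602876462383/18641 = 2602097287224/18641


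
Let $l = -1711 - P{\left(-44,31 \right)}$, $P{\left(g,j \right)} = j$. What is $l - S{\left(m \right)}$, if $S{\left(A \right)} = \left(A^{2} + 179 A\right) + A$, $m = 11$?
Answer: $-3843$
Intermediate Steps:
$S{\left(A \right)} = A^{2} + 180 A$
$l = -1742$ ($l = -1711 - 31 = -1742$)
$l - S{\left(m \right)} = -1742 - 11 \left(180 + 11\right) = -1742 - 11 \cdot 191 = -1742 - 2101 = -3843$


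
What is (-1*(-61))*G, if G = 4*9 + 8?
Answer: 2684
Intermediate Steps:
G = 44 (G = 36 + 8 = 44)
(-1*(-61))*G = -1*(-61)*44 = 61*44 = 2684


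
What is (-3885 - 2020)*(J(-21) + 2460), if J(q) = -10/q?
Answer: -305111350/21 ≈ -1.4529e+7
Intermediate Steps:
(-3885 - 2020)*(J(-21) + 2460) = (-3885 - 2020)*(-10/(-21) + 2460) = -5905*(-10*(-1/21) + 2460) = -5905*(10/21 + 2460) = -5905*51670/21 = -305111350/21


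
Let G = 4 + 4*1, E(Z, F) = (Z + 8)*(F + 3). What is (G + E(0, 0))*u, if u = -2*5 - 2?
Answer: -384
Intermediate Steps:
E(Z, F) = (3 + F)*(8 + Z) (E(Z, F) = (8 + Z)*(3 + F) = (3 + F)*(8 + Z))
u = -12 (u = -10 - 2 = -12)
G = 8 (G = 4 + 4 = 8)
(G + E(0, 0))*u = (8 + (24 + 3*0 + 8*0 + 0*0))*(-12) = (8 + (24 + 0 + 0 + 0))*(-12) = (8 + 24)*(-12) = 32*(-12) = -384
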